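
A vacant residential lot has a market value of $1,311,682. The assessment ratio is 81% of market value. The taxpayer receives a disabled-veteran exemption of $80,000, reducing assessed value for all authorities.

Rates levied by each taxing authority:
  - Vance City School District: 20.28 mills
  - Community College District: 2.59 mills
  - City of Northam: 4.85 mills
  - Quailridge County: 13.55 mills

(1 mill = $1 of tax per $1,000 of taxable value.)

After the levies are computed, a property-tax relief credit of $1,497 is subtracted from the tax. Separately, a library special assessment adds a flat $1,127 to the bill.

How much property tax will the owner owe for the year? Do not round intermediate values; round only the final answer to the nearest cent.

$40,176.22

Assessed value = $1,311,682 × 0.81 = $1,062,462.42
Taxable value = $1,062,462.42 − $80,000 = $982,462.42
Vance City School District: $982,462.42 × 0.02028 = $19,924.3378776
Community College District: $982,462.42 × 0.00259 = $2,544.5776678
City of Northam: $982,462.42 × 0.00485 = $4,764.942737
Quailridge County: $982,462.42 × 0.01355 = $13,312.365791
Levies subtotal = $40,546.2240734
After credit = $40,546.2240734 − $1,497 = $39,049.2240734
Total = $39,049.2240734 + $1,127 = $40,176.2240734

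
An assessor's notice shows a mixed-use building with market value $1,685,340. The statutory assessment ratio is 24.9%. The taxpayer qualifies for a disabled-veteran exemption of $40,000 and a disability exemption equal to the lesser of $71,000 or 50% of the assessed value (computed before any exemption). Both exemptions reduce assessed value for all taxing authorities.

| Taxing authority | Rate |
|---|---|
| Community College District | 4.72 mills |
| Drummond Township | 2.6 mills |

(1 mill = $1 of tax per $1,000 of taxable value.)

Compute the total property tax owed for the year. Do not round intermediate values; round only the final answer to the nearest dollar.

$2,259

Assessed value = $1,685,340 × 0.249 = $419,649.66
Disability exemption = min($71,000, 50% × $419,649.66) = min($71,000, $209,824.83) = $71,000 (dollar cap binds)
Taxable value = $419,649.66 − $40,000 − $71,000 = $308,649.66
Community College District: $308,649.66 × 0.00472 = $1,456.8263952
Drummond Township: $308,649.66 × 0.0026 = $802.489116
Total = $2,259.3155112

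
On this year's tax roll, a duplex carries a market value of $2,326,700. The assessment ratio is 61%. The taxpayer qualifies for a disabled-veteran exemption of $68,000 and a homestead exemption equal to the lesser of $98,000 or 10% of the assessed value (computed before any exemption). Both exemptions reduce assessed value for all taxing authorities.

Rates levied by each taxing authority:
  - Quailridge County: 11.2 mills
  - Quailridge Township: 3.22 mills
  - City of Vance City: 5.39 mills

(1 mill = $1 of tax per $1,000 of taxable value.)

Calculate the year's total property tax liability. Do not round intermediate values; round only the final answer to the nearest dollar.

$24,828

Assessed value = $2,326,700 × 0.61 = $1,419,287
Homestead exemption = min($98,000, 10% × $1,419,287) = min($98,000, $141,928.7) = $98,000 (dollar cap binds)
Taxable value = $1,419,287 − $68,000 − $98,000 = $1,253,287
Quailridge County: $1,253,287 × 0.0112 = $14,036.8144
Quailridge Township: $1,253,287 × 0.00322 = $4,035.58414
City of Vance City: $1,253,287 × 0.00539 = $6,755.21693
Total = $24,827.61547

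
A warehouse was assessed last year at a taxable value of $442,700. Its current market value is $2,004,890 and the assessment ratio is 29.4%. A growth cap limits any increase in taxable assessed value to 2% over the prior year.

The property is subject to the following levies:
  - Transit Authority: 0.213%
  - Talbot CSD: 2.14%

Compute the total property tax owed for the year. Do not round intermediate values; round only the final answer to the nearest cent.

$10,625.07

Uncapped assessed value = $2,004,890 × 0.294 = $589,437.66
Cap limit = $442,700 × 1.02 = $451,554
Taxable assessed value = min($589,437.66, $451,554) = $451,554 (cap binds)
Transit Authority: $451,554 × 0.00213 = $961.81002
Talbot CSD: $451,554 × 0.0214 = $9,663.2556
Total = $10,625.06562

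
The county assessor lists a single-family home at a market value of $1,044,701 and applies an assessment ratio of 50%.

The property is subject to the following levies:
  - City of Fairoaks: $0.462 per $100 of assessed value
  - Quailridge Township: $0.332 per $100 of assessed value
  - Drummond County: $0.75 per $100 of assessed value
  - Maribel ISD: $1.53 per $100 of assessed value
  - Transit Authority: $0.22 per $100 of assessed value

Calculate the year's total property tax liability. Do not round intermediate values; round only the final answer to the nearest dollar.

Assessed value = $1,044,701 × 0.5 = $522,350.5
City of Fairoaks: $522,350.5 × 0.00462 = $2,413.25931
Quailridge Township: $522,350.5 × 0.00332 = $1,734.20366
Drummond County: $522,350.5 × 0.0075 = $3,917.62875
Maribel ISD: $522,350.5 × 0.0153 = $7,991.96265
Transit Authority: $522,350.5 × 0.0022 = $1,149.1711
Total = $2,413.25931 + $1,734.20366 + $3,917.62875 + $7,991.96265 + $1,149.1711 = $17,206.22547

$17,206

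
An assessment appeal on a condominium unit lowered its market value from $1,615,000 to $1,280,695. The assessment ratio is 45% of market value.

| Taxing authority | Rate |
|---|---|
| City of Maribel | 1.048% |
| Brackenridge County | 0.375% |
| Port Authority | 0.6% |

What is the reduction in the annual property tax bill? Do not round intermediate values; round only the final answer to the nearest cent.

$3,043.35

Old assessed value = $1,615,000 × 0.45 = $726,750
New assessed value = $1,280,695 × 0.45 = $576,312.75
Combined rate = 0.01048 + 0.00375 + 0.006 = 0.02023
Old tax = $726,750 × 0.02023 = $14,702.1525
New tax = $576,312.75 × 0.02023 = $11,658.8069325
Reduction = $14,702.1525 − $11,658.8069325 = $3,043.3455675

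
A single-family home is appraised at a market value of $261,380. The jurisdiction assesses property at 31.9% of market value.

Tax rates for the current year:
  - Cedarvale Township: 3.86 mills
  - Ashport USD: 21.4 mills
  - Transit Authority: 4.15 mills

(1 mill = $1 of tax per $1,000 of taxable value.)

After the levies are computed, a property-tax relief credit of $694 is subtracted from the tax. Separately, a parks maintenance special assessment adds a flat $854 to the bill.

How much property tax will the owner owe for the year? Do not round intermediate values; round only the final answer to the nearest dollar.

$2,612

Assessed value = $261,380 × 0.319 = $83,380.22
Cedarvale Township: $83,380.22 × 0.00386 = $321.8476492
Ashport USD: $83,380.22 × 0.0214 = $1,784.336708
Transit Authority: $83,380.22 × 0.00415 = $346.027913
Levies subtotal = $2,452.2122702
After credit = $2,452.2122702 − $694 = $1,758.2122702
Total = $1,758.2122702 + $854 = $2,612.2122702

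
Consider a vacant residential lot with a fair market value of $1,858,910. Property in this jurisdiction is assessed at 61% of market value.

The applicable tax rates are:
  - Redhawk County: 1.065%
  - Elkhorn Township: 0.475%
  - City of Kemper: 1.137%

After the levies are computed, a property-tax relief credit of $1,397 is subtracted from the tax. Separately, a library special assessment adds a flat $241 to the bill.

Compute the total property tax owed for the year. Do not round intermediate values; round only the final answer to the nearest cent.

$29,199.44

Assessed value = $1,858,910 × 0.61 = $1,133,935.1
Redhawk County: $1,133,935.1 × 0.01065 = $12,076.408815
Elkhorn Township: $1,133,935.1 × 0.00475 = $5,386.191725
City of Kemper: $1,133,935.1 × 0.01137 = $12,892.842087
Levies subtotal = $30,355.442627
After credit = $30,355.442627 − $1,397 = $28,958.442627
Total = $28,958.442627 + $241 = $29,199.442627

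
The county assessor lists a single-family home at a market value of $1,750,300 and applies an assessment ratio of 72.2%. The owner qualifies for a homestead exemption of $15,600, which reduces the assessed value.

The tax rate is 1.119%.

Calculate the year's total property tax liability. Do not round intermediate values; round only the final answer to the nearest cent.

$13,966.42

Assessed value = $1,750,300 × 0.722 = $1,263,716.6
Taxable value = $1,263,716.6 − $15,600 = $1,248,116.6
Tax = $1,248,116.6 × 0.01119 = $13,966.424754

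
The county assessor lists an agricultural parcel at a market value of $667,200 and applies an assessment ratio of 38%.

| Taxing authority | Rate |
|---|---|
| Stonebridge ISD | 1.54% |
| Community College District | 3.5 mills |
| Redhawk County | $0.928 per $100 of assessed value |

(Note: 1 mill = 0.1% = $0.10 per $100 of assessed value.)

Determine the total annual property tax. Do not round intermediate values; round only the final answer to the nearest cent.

$7,144.64

Assessed value = $667,200 × 0.38 = $253,536
Stonebridge ISD: $253,536 × 0.0154 = $3,904.4544
Community College District: $253,536 × 0.0035 = $887.376
Redhawk County: $253,536 × 0.00928 = $2,352.81408
Total = $7,144.64448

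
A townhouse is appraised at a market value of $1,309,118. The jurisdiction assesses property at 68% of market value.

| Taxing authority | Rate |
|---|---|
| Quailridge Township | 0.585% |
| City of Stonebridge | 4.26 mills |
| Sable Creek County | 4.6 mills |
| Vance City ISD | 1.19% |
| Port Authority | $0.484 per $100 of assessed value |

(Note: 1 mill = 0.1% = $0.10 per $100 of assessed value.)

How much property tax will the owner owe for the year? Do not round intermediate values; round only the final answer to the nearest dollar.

$27,997

Assessed value = $1,309,118 × 0.68 = $890,200.24
Quailridge Township: $890,200.24 × 0.00585 = $5,207.671404
City of Stonebridge: $890,200.24 × 0.00426 = $3,792.2530224
Sable Creek County: $890,200.24 × 0.0046 = $4,094.921104
Vance City ISD: $890,200.24 × 0.0119 = $10,593.382856
Port Authority: $890,200.24 × 0.00484 = $4,308.5691616
Total = $27,996.797548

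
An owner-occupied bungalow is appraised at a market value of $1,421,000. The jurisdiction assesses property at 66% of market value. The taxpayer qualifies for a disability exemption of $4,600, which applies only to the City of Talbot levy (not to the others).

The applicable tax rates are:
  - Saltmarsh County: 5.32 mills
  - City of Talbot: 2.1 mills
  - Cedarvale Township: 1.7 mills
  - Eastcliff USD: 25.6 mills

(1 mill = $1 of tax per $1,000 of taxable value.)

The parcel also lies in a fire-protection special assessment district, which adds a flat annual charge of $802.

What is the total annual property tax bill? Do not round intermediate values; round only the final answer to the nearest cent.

$33,354.84

Assessed value = $1,421,000 × 0.66 = $937,860
Saltmarsh County: $937,860 × 0.00532 = $4,989.4152
City of Talbot: ($937,860 − $4,600) × 0.0021 = $933,260 × 0.0021 = $1,959.846
Cedarvale Township: $937,860 × 0.0017 = $1,594.362
Eastcliff USD: $937,860 × 0.0256 = $24,009.216
Levies subtotal = $32,552.8392
Total = $32,552.8392 + $802 = $33,354.8392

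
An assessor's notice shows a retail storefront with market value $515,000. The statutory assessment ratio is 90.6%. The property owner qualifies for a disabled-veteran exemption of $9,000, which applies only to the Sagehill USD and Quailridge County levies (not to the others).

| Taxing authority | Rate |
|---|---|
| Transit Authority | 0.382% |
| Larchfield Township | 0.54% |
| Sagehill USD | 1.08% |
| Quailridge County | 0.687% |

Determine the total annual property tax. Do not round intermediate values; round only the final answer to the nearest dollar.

Assessed value = $515,000 × 0.906 = $466,590
Transit Authority: $466,590 × 0.00382 = $1,782.3738
Larchfield Township: $466,590 × 0.0054 = $2,519.586
Sagehill USD: ($466,590 − $9,000) × 0.0108 = $457,590 × 0.0108 = $4,941.972
Quailridge County: ($466,590 − $9,000) × 0.00687 = $457,590 × 0.00687 = $3,143.6433
Total = $12,387.5751

$12,388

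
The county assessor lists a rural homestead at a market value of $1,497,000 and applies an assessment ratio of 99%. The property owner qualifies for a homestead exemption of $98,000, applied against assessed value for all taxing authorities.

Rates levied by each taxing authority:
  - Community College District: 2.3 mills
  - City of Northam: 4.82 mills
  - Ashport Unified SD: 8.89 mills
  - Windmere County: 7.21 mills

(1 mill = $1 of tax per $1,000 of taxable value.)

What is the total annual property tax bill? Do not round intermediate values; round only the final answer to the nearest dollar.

Assessed value = $1,497,000 × 0.99 = $1,482,030
Taxable value = $1,482,030 − $98,000 = $1,384,030
Community College District: $1,384,030 × 0.0023 = $3,183.269
City of Northam: $1,384,030 × 0.00482 = $6,671.0246
Ashport Unified SD: $1,384,030 × 0.00889 = $12,304.0267
Windmere County: $1,384,030 × 0.00721 = $9,978.8563
Total = $3,183.269 + $6,671.0246 + $12,304.0267 + $9,978.8563 = $32,137.1766

$32,137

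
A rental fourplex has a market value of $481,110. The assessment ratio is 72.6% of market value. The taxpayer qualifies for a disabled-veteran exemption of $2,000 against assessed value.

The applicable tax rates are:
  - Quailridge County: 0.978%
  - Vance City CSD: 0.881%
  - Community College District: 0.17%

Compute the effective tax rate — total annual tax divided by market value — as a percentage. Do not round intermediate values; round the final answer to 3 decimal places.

1.465%

Assessed value = $481,110 × 0.726 = $349,285.86
Taxable value = $349,285.86 − $2,000 = $347,285.86
Quailridge County: $347,285.86 × 0.00978 = $3,396.4557108
Vance City CSD: $347,285.86 × 0.00881 = $3,059.5884266
Community College District: $347,285.86 × 0.0017 = $590.385962
Total tax = $7,046.4300994
Effective rate = $7,046.4300994 ÷ $481,110 = 1.465% of market value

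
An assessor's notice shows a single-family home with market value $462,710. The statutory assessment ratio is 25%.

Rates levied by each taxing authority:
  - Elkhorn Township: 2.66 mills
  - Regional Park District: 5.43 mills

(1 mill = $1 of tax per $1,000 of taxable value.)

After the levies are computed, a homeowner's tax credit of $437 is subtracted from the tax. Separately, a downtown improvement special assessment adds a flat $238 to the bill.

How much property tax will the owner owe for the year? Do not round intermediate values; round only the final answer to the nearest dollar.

$737

Assessed value = $462,710 × 0.25 = $115,677.5
Elkhorn Township: $115,677.5 × 0.00266 = $307.70215
Regional Park District: $115,677.5 × 0.00543 = $628.128825
Levies subtotal = $935.830975
After credit = $935.830975 − $437 = $498.830975
Total = $498.830975 + $238 = $736.830975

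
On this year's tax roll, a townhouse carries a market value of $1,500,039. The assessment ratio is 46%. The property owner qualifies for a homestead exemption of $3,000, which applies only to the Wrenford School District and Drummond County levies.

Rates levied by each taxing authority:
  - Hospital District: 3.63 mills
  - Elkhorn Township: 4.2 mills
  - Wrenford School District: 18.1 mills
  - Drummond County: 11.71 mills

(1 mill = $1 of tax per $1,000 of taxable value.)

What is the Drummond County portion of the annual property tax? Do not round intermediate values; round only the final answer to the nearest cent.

$8,044.98

Assessed value = $1,500,039 × 0.46 = $690,017.94
Drummond County taxable value = $690,017.94 − $3,000 = $687,017.94
Drummond County levy = $687,017.94 × 0.01171 = $8,044.9800774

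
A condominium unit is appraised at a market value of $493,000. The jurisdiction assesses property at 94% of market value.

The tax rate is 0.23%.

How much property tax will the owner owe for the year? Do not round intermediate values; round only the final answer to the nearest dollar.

$1,066

Assessed value = $493,000 × 0.94 = $463,420
Tax = $463,420 × 0.0023 = $1,065.866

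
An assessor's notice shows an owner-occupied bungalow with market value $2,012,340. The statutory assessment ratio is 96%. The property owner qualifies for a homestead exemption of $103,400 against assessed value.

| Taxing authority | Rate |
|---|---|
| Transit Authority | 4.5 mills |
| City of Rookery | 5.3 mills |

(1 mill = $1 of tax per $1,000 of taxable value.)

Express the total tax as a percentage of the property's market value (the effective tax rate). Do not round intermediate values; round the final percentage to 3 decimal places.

Assessed value = $2,012,340 × 0.96 = $1,931,846.4
Taxable value = $1,931,846.4 − $103,400 = $1,828,446.4
Transit Authority: $1,828,446.4 × 0.0045 = $8,228.0088
City of Rookery: $1,828,446.4 × 0.0053 = $9,690.76592
Total tax = $17,918.77472
Effective rate = $17,918.77472 ÷ $2,012,340 = 0.890% of market value

0.890%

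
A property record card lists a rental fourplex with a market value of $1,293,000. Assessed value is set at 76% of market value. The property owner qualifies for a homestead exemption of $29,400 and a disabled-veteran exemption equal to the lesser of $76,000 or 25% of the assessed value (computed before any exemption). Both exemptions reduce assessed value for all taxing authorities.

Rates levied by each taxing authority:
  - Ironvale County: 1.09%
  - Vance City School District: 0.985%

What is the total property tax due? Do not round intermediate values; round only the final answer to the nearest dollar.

$18,204

Assessed value = $1,293,000 × 0.76 = $982,680
Disabled-veteran exemption = min($76,000, 25% × $982,680) = min($76,000, $245,670) = $76,000 (dollar cap binds)
Taxable value = $982,680 − $29,400 − $76,000 = $877,280
Ironvale County: $877,280 × 0.0109 = $9,562.352
Vance City School District: $877,280 × 0.00985 = $8,641.208
Total = $18,203.56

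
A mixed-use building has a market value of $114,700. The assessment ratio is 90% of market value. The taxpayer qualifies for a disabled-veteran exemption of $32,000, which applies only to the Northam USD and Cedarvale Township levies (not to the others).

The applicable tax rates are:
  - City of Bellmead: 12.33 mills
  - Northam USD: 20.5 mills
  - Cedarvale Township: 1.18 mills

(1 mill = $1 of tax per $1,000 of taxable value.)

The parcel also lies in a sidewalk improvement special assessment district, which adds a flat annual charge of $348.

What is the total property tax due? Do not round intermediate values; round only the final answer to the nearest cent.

$3,165.09

Assessed value = $114,700 × 0.9 = $103,230
City of Bellmead: $103,230 × 0.01233 = $1,272.8259
Northam USD: ($103,230 − $32,000) × 0.0205 = $71,230 × 0.0205 = $1,460.215
Cedarvale Township: ($103,230 − $32,000) × 0.00118 = $71,230 × 0.00118 = $84.0514
Levies subtotal = $2,817.0923
Total = $2,817.0923 + $348 = $3,165.0923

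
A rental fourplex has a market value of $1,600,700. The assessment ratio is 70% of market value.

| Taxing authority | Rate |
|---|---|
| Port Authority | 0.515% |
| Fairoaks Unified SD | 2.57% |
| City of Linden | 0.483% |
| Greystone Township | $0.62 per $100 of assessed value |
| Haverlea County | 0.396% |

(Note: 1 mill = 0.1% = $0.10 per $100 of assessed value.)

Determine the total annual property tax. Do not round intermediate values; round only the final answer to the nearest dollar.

Assessed value = $1,600,700 × 0.7 = $1,120,490
Port Authority: $1,120,490 × 0.00515 = $5,770.5235
Fairoaks Unified SD: $1,120,490 × 0.0257 = $28,796.593
City of Linden: $1,120,490 × 0.00483 = $5,411.9667
Greystone Township: $1,120,490 × 0.0062 = $6,947.038
Haverlea County: $1,120,490 × 0.00396 = $4,437.1404
Total = $51,363.2616

$51,363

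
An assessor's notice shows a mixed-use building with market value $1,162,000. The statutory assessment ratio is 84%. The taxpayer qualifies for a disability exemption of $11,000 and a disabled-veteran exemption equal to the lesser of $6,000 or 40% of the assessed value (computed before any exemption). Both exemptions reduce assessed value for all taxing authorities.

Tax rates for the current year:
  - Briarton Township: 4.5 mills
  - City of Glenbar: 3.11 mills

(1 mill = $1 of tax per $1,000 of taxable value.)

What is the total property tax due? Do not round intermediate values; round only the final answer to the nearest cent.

$7,298.60

Assessed value = $1,162,000 × 0.84 = $976,080
Disabled-veteran exemption = min($6,000, 40% × $976,080) = min($6,000, $390,432) = $6,000 (dollar cap binds)
Taxable value = $976,080 − $11,000 − $6,000 = $959,080
Briarton Township: $959,080 × 0.0045 = $4,315.86
City of Glenbar: $959,080 × 0.00311 = $2,982.7388
Total = $7,298.5988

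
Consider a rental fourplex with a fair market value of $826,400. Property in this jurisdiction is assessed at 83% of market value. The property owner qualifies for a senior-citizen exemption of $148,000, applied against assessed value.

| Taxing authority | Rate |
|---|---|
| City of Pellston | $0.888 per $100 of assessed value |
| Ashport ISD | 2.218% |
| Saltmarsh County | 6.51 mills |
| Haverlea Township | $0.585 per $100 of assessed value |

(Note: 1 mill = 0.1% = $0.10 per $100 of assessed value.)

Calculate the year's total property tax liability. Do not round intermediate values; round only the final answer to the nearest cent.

$23,356.14

Assessed value = $826,400 × 0.83 = $685,912
Taxable value = $685,912 − $148,000 = $537,912
City of Pellston: $537,912 × 0.00888 = $4,776.65856
Ashport ISD: $537,912 × 0.02218 = $11,930.88816
Saltmarsh County: $537,912 × 0.00651 = $3,501.80712
Haverlea Township: $537,912 × 0.00585 = $3,146.7852
Total = $23,356.13904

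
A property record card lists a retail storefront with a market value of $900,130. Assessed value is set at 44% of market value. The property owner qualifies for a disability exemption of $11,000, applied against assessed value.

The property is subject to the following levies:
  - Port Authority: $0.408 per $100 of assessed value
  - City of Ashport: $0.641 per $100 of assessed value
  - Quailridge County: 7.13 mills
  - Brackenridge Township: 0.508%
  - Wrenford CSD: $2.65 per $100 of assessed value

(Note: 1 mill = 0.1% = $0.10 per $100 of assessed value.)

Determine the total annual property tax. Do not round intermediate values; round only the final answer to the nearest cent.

$18,944.81

Assessed value = $900,130 × 0.44 = $396,057.2
Taxable value = $396,057.2 − $11,000 = $385,057.2
Port Authority: $385,057.2 × 0.00408 = $1,571.033376
City of Ashport: $385,057.2 × 0.00641 = $2,468.216652
Quailridge County: $385,057.2 × 0.00713 = $2,745.457836
Brackenridge Township: $385,057.2 × 0.00508 = $1,956.090576
Wrenford CSD: $385,057.2 × 0.0265 = $10,204.0158
Total = $18,944.81424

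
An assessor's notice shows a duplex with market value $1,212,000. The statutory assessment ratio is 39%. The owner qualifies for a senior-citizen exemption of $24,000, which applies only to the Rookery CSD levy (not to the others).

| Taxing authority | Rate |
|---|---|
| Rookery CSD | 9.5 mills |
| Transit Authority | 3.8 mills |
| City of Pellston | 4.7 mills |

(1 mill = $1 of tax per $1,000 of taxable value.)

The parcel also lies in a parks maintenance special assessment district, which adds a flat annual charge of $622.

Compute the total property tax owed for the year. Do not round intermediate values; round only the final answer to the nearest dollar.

$8,902

Assessed value = $1,212,000 × 0.39 = $472,680
Rookery CSD: ($472,680 − $24,000) × 0.0095 = $448,680 × 0.0095 = $4,262.46
Transit Authority: $472,680 × 0.0038 = $1,796.184
City of Pellston: $472,680 × 0.0047 = $2,221.596
Levies subtotal = $8,280.24
Total = $8,280.24 + $622 = $8,902.24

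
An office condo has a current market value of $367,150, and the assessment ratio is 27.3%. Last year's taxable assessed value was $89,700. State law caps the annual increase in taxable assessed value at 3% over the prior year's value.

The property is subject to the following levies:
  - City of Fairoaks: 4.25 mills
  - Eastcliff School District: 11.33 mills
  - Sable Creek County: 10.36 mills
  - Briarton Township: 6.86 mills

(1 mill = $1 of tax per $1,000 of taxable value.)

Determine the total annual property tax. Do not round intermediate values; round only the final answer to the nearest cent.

Uncapped assessed value = $367,150 × 0.273 = $100,231.95
Cap limit = $89,700 × 1.03 = $92,391
Taxable assessed value = min($100,231.95, $92,391) = $92,391 (cap binds)
City of Fairoaks: $92,391 × 0.00425 = $392.66175
Eastcliff School District: $92,391 × 0.01133 = $1,046.79003
Sable Creek County: $92,391 × 0.01036 = $957.17076
Briarton Township: $92,391 × 0.00686 = $633.80226
Total = $3,030.4248

$3,030.42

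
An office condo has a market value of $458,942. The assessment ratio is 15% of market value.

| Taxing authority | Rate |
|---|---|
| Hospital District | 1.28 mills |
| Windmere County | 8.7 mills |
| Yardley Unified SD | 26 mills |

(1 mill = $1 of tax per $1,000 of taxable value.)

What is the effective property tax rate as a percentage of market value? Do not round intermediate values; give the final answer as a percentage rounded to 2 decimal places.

Assessed value = $458,942 × 0.15 = $68,841.3
Hospital District: $68,841.3 × 0.00128 = $88.116864
Windmere County: $68,841.3 × 0.0087 = $598.91931
Yardley Unified SD: $68,841.3 × 0.026 = $1,789.8738
Total tax = $2,476.909974
Effective rate = $2,476.909974 ÷ $458,942 = 0.54% of market value

0.54%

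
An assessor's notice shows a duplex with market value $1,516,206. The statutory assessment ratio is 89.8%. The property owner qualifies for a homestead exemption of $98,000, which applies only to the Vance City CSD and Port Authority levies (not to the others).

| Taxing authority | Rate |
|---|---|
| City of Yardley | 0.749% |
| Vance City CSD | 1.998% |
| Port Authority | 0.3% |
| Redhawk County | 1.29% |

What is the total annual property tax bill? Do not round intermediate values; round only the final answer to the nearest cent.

$56,798.51

Assessed value = $1,516,206 × 0.898 = $1,361,552.988
City of Yardley: $1,361,552.988 × 0.00749 = $10,198.03188012
Vance City CSD: ($1,361,552.988 − $98,000) × 0.01998 = $1,263,552.988 × 0.01998 = $25,245.78870024
Port Authority: ($1,361,552.988 − $98,000) × 0.003 = $1,263,552.988 × 0.003 = $3,790.658964
Redhawk County: $1,361,552.988 × 0.0129 = $17,564.0335452
Total = $56,798.51308956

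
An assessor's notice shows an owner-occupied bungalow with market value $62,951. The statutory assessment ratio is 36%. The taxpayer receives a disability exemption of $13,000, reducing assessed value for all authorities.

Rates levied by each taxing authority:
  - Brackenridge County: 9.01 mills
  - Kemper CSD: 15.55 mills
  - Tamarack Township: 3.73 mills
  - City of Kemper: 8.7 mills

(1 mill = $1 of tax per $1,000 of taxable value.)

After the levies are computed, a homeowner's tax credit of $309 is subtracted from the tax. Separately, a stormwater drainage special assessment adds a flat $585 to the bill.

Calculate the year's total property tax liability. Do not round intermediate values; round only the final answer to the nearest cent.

Assessed value = $62,951 × 0.36 = $22,662.36
Taxable value = $22,662.36 − $13,000 = $9,662.36
Brackenridge County: $9,662.36 × 0.00901 = $87.0578636
Kemper CSD: $9,662.36 × 0.01555 = $150.249698
Tamarack Township: $9,662.36 × 0.00373 = $36.0406028
City of Kemper: $9,662.36 × 0.0087 = $84.062532
Levies subtotal = $357.4106964
After credit = $357.4106964 − $309 = $48.4106964
Total = $48.4106964 + $585 = $633.4106964

$633.41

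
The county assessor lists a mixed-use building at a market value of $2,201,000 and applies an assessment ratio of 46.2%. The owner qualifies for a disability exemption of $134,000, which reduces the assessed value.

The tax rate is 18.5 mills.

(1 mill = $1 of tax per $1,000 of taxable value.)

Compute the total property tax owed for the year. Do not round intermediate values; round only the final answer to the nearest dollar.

Assessed value = $2,201,000 × 0.462 = $1,016,862
Taxable value = $1,016,862 − $134,000 = $882,862
Tax = $882,862 × 0.0185 = $16,332.947

$16,333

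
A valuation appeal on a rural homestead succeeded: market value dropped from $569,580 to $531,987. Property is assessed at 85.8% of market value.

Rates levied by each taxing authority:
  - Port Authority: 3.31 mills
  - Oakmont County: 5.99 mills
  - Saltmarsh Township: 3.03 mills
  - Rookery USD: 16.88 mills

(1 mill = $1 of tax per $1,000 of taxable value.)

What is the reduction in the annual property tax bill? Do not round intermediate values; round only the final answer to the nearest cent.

Old assessed value = $569,580 × 0.858 = $488,699.64
New assessed value = $531,987 × 0.858 = $456,444.846
Combined rate = 0.00331 + 0.00599 + 0.00303 + 0.01688 = 0.02921
Old tax = $488,699.64 × 0.02921 = $14,274.9164844
New tax = $456,444.846 × 0.02921 = $13,332.75395166
Reduction = $14,274.9164844 − $13,332.75395166 = $942.16253274

$942.16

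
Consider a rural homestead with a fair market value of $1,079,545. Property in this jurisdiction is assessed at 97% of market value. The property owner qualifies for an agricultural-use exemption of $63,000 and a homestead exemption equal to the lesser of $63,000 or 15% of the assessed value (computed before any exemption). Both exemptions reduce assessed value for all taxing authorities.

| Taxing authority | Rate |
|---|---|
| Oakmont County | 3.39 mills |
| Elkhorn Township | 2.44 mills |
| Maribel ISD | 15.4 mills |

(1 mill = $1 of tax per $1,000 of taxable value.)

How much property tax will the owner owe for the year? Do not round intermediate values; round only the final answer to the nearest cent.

$19,556.20

Assessed value = $1,079,545 × 0.97 = $1,047,158.65
Homestead exemption = min($63,000, 15% × $1,047,158.65) = min($63,000, $157,073.7975) = $63,000 (dollar cap binds)
Taxable value = $1,047,158.65 − $63,000 − $63,000 = $921,158.65
Oakmont County: $921,158.65 × 0.00339 = $3,122.7278235
Elkhorn Township: $921,158.65 × 0.00244 = $2,247.627106
Maribel ISD: $921,158.65 × 0.0154 = $14,185.84321
Total = $19,556.1981395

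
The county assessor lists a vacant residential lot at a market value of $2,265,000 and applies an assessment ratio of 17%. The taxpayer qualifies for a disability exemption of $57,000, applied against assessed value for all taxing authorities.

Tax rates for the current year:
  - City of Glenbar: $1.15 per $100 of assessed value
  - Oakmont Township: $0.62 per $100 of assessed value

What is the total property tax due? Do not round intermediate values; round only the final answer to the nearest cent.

Assessed value = $2,265,000 × 0.17 = $385,050
Taxable value = $385,050 − $57,000 = $328,050
City of Glenbar: $328,050 × 0.0115 = $3,772.575
Oakmont Township: $328,050 × 0.0062 = $2,033.91
Total = $3,772.575 + $2,033.91 = $5,806.485

$5,806.49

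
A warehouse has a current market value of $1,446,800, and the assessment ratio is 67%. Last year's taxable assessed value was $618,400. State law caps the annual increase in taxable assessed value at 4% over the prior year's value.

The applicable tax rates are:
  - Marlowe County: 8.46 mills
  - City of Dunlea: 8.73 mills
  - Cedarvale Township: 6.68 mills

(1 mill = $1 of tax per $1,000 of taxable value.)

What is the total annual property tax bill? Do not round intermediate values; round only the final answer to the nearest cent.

Uncapped assessed value = $1,446,800 × 0.67 = $969,356
Cap limit = $618,400 × 1.04 = $643,136
Taxable assessed value = min($969,356, $643,136) = $643,136 (cap binds)
Marlowe County: $643,136 × 0.00846 = $5,440.93056
City of Dunlea: $643,136 × 0.00873 = $5,614.57728
Cedarvale Township: $643,136 × 0.00668 = $4,296.14848
Total = $15,351.65632

$15,351.66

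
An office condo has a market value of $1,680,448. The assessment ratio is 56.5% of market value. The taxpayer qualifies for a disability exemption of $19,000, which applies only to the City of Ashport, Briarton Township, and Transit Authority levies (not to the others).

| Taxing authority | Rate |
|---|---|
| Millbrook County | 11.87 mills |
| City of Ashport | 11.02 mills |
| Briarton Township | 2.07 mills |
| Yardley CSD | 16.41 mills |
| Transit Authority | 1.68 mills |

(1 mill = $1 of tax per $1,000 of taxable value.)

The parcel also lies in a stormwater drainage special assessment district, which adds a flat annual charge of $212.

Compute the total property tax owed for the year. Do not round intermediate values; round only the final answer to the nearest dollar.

$40,805

Assessed value = $1,680,448 × 0.565 = $949,453.12
Millbrook County: $949,453.12 × 0.01187 = $11,270.0085344
City of Ashport: ($949,453.12 − $19,000) × 0.01102 = $930,453.12 × 0.01102 = $10,253.5933824
Briarton Township: ($949,453.12 − $19,000) × 0.00207 = $930,453.12 × 0.00207 = $1,926.0379584
Yardley CSD: $949,453.12 × 0.01641 = $15,580.5256992
Transit Authority: ($949,453.12 − $19,000) × 0.00168 = $930,453.12 × 0.00168 = $1,563.1612416
Levies subtotal = $40,593.326816
Total = $40,593.326816 + $212 = $40,805.326816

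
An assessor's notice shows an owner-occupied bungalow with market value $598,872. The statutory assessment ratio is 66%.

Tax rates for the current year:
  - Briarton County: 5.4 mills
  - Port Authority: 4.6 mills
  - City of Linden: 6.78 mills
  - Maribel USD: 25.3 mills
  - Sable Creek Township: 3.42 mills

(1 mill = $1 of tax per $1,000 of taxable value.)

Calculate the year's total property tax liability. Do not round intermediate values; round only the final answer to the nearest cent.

$17,984.13

Assessed value = $598,872 × 0.66 = $395,255.52
Briarton County: $395,255.52 × 0.0054 = $2,134.379808
Port Authority: $395,255.52 × 0.0046 = $1,818.175392
City of Linden: $395,255.52 × 0.00678 = $2,679.8324256
Maribel USD: $395,255.52 × 0.0253 = $9,999.964656
Sable Creek Township: $395,255.52 × 0.00342 = $1,351.7738784
Total = $2,134.379808 + $1,818.175392 + $2,679.8324256 + $9,999.964656 + $1,351.7738784 = $17,984.12616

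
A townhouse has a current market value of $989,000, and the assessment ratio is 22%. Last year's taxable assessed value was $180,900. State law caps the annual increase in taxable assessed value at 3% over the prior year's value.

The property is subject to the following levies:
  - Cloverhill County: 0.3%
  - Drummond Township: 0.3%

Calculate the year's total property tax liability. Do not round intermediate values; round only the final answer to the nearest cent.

Uncapped assessed value = $989,000 × 0.22 = $217,580
Cap limit = $180,900 × 1.03 = $186,327
Taxable assessed value = min($217,580, $186,327) = $186,327 (cap binds)
Cloverhill County: $186,327 × 0.003 = $558.981
Drummond Township: $186,327 × 0.003 = $558.981
Total = $1,117.962

$1,117.96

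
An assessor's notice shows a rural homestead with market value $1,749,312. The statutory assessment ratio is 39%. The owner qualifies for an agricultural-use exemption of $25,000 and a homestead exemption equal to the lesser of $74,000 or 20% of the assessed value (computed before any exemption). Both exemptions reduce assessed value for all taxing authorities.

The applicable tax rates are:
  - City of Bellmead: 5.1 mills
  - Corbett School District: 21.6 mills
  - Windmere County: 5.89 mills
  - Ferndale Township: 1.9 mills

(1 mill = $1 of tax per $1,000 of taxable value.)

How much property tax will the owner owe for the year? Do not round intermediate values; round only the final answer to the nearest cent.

$20,115.66

Assessed value = $1,749,312 × 0.39 = $682,231.68
Homestead exemption = min($74,000, 20% × $682,231.68) = min($74,000, $136,446.336) = $74,000 (dollar cap binds)
Taxable value = $682,231.68 − $25,000 − $74,000 = $583,231.68
City of Bellmead: $583,231.68 × 0.0051 = $2,974.481568
Corbett School District: $583,231.68 × 0.0216 = $12,597.804288
Windmere County: $583,231.68 × 0.00589 = $3,435.2345952
Ferndale Township: $583,231.68 × 0.0019 = $1,108.140192
Total = $20,115.6606432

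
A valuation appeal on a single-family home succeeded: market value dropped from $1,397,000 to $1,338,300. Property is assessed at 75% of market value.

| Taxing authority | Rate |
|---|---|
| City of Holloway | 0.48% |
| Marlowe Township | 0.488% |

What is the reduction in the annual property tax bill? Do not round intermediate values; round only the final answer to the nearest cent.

Old assessed value = $1,397,000 × 0.75 = $1,047,750
New assessed value = $1,338,300 × 0.75 = $1,003,725
Combined rate = 0.0048 + 0.00488 = 0.00968
Old tax = $1,047,750 × 0.00968 = $10,142.22
New tax = $1,003,725 × 0.00968 = $9,716.058
Reduction = $10,142.22 − $9,716.058 = $426.162

$426.16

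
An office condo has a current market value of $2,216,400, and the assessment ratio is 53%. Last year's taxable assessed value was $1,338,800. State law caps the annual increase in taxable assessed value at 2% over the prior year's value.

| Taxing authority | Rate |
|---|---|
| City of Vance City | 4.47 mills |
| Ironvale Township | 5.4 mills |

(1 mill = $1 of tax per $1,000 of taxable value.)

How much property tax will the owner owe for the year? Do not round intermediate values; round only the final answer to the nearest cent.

$11,594.21

Uncapped assessed value = $2,216,400 × 0.53 = $1,174,692
Cap limit = $1,338,800 × 1.02 = $1,365,576
Taxable assessed value = min($1,174,692, $1,365,576) = $1,174,692 (cap does not bind)
City of Vance City: $1,174,692 × 0.00447 = $5,250.87324
Ironvale Township: $1,174,692 × 0.0054 = $6,343.3368
Total = $11,594.21004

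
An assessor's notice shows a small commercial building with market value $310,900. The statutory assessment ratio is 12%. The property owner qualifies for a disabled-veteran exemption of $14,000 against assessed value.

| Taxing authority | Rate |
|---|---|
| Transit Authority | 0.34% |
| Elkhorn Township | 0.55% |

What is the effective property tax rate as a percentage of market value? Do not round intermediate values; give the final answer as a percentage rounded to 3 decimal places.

0.067%

Assessed value = $310,900 × 0.12 = $37,308
Taxable value = $37,308 − $14,000 = $23,308
Transit Authority: $23,308 × 0.0034 = $79.2472
Elkhorn Township: $23,308 × 0.0055 = $128.194
Total tax = $207.4412
Effective rate = $207.4412 ÷ $310,900 = 0.067% of market value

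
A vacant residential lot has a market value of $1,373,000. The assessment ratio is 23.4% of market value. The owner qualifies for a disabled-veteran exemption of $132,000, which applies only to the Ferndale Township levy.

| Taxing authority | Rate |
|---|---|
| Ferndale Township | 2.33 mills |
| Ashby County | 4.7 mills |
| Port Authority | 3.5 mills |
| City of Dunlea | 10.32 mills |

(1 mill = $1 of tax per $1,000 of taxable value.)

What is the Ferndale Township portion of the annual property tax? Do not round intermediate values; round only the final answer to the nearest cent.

$441.03

Assessed value = $1,373,000 × 0.234 = $321,282
Ferndale Township taxable value = $321,282 − $132,000 = $189,282
Ferndale Township levy = $189,282 × 0.00233 = $441.02706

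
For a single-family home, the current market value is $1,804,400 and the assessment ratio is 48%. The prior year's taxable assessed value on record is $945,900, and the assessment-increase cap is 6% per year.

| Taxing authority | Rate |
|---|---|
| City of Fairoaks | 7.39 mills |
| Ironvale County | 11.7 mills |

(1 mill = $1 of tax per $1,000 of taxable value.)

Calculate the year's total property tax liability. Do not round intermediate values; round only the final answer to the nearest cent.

Uncapped assessed value = $1,804,400 × 0.48 = $866,112
Cap limit = $945,900 × 1.06 = $1,002,654
Taxable assessed value = min($866,112, $1,002,654) = $866,112 (cap does not bind)
City of Fairoaks: $866,112 × 0.00739 = $6,400.56768
Ironvale County: $866,112 × 0.0117 = $10,133.5104
Total = $16,534.07808

$16,534.08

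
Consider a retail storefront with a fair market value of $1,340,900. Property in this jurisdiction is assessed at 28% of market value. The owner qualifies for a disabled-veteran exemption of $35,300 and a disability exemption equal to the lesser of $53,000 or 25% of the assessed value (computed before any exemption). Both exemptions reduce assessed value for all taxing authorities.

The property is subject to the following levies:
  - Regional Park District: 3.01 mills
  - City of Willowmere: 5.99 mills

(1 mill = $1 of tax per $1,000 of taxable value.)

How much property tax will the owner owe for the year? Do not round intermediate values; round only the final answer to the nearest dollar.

$2,584

Assessed value = $1,340,900 × 0.28 = $375,452
Disability exemption = min($53,000, 25% × $375,452) = min($53,000, $93,863) = $53,000 (dollar cap binds)
Taxable value = $375,452 − $35,300 − $53,000 = $287,152
Regional Park District: $287,152 × 0.00301 = $864.32752
City of Willowmere: $287,152 × 0.00599 = $1,720.04048
Total = $2,584.368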